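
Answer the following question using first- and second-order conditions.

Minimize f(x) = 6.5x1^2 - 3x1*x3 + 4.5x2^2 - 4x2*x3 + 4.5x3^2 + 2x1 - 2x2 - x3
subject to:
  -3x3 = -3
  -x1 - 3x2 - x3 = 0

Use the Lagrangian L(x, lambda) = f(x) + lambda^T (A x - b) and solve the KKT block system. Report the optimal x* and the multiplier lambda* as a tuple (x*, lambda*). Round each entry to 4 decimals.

Form the Lagrangian:
  L(x, lambda) = (1/2) x^T Q x + c^T x + lambda^T (A x - b)
Stationarity (grad_x L = 0): Q x + c + A^T lambda = 0.
Primal feasibility: A x = b.

This gives the KKT block system:
  [ Q   A^T ] [ x     ]   [-c ]
  [ A    0  ] [ lambda ] = [ b ]

Solving the linear system:
  x*      = (-0.1429, -0.2857, 1)
  lambda* = (4.1429, -2.8571)
  f(x*)   = 5.8571

x* = (-0.1429, -0.2857, 1), lambda* = (4.1429, -2.8571)


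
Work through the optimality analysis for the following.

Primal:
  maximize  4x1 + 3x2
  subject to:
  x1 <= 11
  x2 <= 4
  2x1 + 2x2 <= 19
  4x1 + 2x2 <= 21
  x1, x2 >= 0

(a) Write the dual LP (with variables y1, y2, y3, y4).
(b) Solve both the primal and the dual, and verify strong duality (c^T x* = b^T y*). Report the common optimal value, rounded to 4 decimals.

The standard primal-dual pair for 'max c^T x s.t. A x <= b, x >= 0' is:
  Dual:  min b^T y  s.t.  A^T y >= c,  y >= 0.

So the dual LP is:
  minimize  11y1 + 4y2 + 19y3 + 21y4
  subject to:
    y1 + 2y3 + 4y4 >= 4
    y2 + 2y3 + 2y4 >= 3
    y1, y2, y3, y4 >= 0

Solving the primal: x* = (3.25, 4).
  primal value c^T x* = 25.
Solving the dual: y* = (0, 1, 0, 1).
  dual value b^T y* = 25.
Strong duality: c^T x* = b^T y*. Confirmed.

25


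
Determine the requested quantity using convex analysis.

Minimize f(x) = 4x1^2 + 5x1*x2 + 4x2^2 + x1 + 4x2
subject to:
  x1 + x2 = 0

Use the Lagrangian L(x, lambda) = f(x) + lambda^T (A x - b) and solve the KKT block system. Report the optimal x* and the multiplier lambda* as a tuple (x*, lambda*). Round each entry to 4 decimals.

Form the Lagrangian:
  L(x, lambda) = (1/2) x^T Q x + c^T x + lambda^T (A x - b)
Stationarity (grad_x L = 0): Q x + c + A^T lambda = 0.
Primal feasibility: A x = b.

This gives the KKT block system:
  [ Q   A^T ] [ x     ]   [-c ]
  [ A    0  ] [ lambda ] = [ b ]

Solving the linear system:
  x*      = (0.5, -0.5)
  lambda* = (-2.5)
  f(x*)   = -0.75

x* = (0.5, -0.5), lambda* = (-2.5)


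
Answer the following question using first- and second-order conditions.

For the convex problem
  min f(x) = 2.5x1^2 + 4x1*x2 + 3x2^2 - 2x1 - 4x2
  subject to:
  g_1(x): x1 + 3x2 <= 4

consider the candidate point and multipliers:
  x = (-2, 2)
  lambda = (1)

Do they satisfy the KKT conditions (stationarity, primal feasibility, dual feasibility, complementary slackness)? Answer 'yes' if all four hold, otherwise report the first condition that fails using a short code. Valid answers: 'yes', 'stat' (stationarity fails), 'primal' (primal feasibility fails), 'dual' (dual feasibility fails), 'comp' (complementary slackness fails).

Gradient of f: grad f(x) = Q x + c = (-4, 0)
Constraint values g_i(x) = a_i^T x - b_i:
  g_1((-2, 2)) = 0
Stationarity residual: grad f(x) + sum_i lambda_i a_i = (-3, 3)
  -> stationarity FAILS
Primal feasibility (all g_i <= 0): OK
Dual feasibility (all lambda_i >= 0): OK
Complementary slackness (lambda_i * g_i(x) = 0 for all i): OK

Verdict: the first failing condition is stationarity -> stat.

stat


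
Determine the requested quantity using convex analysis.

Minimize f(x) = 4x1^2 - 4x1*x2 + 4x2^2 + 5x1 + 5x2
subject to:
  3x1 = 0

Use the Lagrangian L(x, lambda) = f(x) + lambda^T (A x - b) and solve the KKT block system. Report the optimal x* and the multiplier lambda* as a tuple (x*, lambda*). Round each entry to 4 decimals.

Form the Lagrangian:
  L(x, lambda) = (1/2) x^T Q x + c^T x + lambda^T (A x - b)
Stationarity (grad_x L = 0): Q x + c + A^T lambda = 0.
Primal feasibility: A x = b.

This gives the KKT block system:
  [ Q   A^T ] [ x     ]   [-c ]
  [ A    0  ] [ lambda ] = [ b ]

Solving the linear system:
  x*      = (0, -0.625)
  lambda* = (-2.5)
  f(x*)   = -1.5625

x* = (0, -0.625), lambda* = (-2.5)


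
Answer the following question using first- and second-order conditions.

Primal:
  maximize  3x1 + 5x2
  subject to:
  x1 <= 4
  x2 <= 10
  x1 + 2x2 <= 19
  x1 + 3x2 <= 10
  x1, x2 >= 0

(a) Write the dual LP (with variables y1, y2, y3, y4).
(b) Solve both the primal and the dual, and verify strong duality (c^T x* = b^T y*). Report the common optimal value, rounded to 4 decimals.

The standard primal-dual pair for 'max c^T x s.t. A x <= b, x >= 0' is:
  Dual:  min b^T y  s.t.  A^T y >= c,  y >= 0.

So the dual LP is:
  minimize  4y1 + 10y2 + 19y3 + 10y4
  subject to:
    y1 + y3 + y4 >= 3
    y2 + 2y3 + 3y4 >= 5
    y1, y2, y3, y4 >= 0

Solving the primal: x* = (4, 2).
  primal value c^T x* = 22.
Solving the dual: y* = (1.3333, 0, 0, 1.6667).
  dual value b^T y* = 22.
Strong duality: c^T x* = b^T y*. Confirmed.

22


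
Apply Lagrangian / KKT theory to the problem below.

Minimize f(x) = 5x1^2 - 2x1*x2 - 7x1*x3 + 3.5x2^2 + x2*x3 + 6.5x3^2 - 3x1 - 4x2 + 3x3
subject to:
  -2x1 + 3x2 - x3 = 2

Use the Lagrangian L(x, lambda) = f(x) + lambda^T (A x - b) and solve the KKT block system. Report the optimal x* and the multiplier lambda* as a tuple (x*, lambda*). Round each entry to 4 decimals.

Form the Lagrangian:
  L(x, lambda) = (1/2) x^T Q x + c^T x + lambda^T (A x - b)
Stationarity (grad_x L = 0): Q x + c + A^T lambda = 0.
Primal feasibility: A x = b.

This gives the KKT block system:
  [ Q   A^T ] [ x     ]   [-c ]
  [ A    0  ] [ lambda ] = [ b ]

Solving the linear system:
  x*      = (0.2887, 0.8057, -0.1604)
  lambda* = (-0.3006)
  f(x*)   = -1.9844

x* = (0.2887, 0.8057, -0.1604), lambda* = (-0.3006)


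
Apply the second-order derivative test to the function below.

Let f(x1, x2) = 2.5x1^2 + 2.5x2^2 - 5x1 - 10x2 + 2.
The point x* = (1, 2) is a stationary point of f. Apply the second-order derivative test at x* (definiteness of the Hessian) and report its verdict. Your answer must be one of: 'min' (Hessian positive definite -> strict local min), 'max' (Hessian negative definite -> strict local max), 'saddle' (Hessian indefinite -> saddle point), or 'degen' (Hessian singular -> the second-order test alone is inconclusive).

Compute the Hessian H = grad^2 f:
  H = [[5, 0], [0, 5]]
Verify stationarity: grad f(x*) = H x* + g = (0, 0).
Eigenvalues of H: 5, 5.
Both eigenvalues > 0, so H is positive definite -> x* is a strict local min.

min


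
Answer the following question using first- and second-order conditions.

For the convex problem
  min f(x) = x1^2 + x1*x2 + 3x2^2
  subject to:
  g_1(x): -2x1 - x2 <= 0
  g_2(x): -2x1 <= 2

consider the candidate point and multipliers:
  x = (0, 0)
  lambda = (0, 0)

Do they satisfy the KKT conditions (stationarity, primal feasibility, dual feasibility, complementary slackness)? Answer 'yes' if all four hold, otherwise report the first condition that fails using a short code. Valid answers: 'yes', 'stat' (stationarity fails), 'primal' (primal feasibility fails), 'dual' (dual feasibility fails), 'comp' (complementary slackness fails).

Gradient of f: grad f(x) = Q x + c = (0, 0)
Constraint values g_i(x) = a_i^T x - b_i:
  g_1((0, 0)) = 0
  g_2((0, 0)) = -2
Stationarity residual: grad f(x) + sum_i lambda_i a_i = (0, 0)
  -> stationarity OK
Primal feasibility (all g_i <= 0): OK
Dual feasibility (all lambda_i >= 0): OK
Complementary slackness (lambda_i * g_i(x) = 0 for all i): OK

Verdict: yes, KKT holds.

yes


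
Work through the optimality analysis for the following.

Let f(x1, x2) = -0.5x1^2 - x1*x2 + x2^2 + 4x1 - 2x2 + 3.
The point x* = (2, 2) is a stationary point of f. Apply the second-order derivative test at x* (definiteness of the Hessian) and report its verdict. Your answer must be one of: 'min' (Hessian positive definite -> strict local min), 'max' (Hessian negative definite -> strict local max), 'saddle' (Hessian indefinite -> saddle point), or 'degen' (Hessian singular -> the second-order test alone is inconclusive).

Compute the Hessian H = grad^2 f:
  H = [[-1, -1], [-1, 2]]
Verify stationarity: grad f(x*) = H x* + g = (0, 0).
Eigenvalues of H: -1.3028, 2.3028.
Eigenvalues have mixed signs, so H is indefinite -> x* is a saddle point.

saddle


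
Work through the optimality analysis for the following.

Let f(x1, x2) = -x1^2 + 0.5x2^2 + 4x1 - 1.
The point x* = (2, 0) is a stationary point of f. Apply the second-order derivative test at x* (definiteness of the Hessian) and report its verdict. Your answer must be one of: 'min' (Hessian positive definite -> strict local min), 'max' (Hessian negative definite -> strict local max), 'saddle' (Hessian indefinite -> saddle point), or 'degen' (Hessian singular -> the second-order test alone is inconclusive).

Compute the Hessian H = grad^2 f:
  H = [[-2, 0], [0, 1]]
Verify stationarity: grad f(x*) = H x* + g = (0, 0).
Eigenvalues of H: -2, 1.
Eigenvalues have mixed signs, so H is indefinite -> x* is a saddle point.

saddle


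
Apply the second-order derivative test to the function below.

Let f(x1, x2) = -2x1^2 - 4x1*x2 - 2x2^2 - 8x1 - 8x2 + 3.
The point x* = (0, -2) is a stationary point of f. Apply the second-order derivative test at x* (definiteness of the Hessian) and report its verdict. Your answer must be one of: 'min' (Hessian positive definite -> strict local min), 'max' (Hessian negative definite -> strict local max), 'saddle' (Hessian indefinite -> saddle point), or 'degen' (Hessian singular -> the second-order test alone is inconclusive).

Compute the Hessian H = grad^2 f:
  H = [[-4, -4], [-4, -4]]
Verify stationarity: grad f(x*) = H x* + g = (0, 0).
Eigenvalues of H: -8, 0.
H has a zero eigenvalue (singular; negative semidefinite but not definite), so H is neither positive definite, negative definite, nor indefinite. The second-order test alone is inconclusive -> degen.
(Indeed, f is constant along the null direction of H through x*, so x* is not a strict local extremum.)

degen


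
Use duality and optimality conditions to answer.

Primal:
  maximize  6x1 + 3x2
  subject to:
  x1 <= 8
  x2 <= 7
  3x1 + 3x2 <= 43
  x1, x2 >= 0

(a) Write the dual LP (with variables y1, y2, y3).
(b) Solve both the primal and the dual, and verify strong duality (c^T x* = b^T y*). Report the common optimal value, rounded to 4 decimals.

The standard primal-dual pair for 'max c^T x s.t. A x <= b, x >= 0' is:
  Dual:  min b^T y  s.t.  A^T y >= c,  y >= 0.

So the dual LP is:
  minimize  8y1 + 7y2 + 43y3
  subject to:
    y1 + 3y3 >= 6
    y2 + 3y3 >= 3
    y1, y2, y3 >= 0

Solving the primal: x* = (8, 6.3333).
  primal value c^T x* = 67.
Solving the dual: y* = (3, 0, 1).
  dual value b^T y* = 67.
Strong duality: c^T x* = b^T y*. Confirmed.

67


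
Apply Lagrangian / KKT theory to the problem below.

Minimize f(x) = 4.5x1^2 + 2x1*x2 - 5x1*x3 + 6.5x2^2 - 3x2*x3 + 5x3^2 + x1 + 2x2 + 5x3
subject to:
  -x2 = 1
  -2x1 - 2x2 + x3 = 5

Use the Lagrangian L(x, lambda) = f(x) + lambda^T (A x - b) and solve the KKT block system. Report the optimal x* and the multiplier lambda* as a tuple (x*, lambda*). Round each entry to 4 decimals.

Form the Lagrangian:
  L(x, lambda) = (1/2) x^T Q x + c^T x + lambda^T (A x - b)
Stationarity (grad_x L = 0): Q x + c + A^T lambda = 0.
Primal feasibility: A x = b.

This gives the KKT block system:
  [ Q   A^T ] [ x     ]   [-c ]
  [ A    0  ] [ lambda ] = [ b ]

Solving the linear system:
  x*      = (-2.069, -1, -1.1379)
  lambda* = (2.2069, -6.9655)
  f(x*)   = 11.431

x* = (-2.069, -1, -1.1379), lambda* = (2.2069, -6.9655)


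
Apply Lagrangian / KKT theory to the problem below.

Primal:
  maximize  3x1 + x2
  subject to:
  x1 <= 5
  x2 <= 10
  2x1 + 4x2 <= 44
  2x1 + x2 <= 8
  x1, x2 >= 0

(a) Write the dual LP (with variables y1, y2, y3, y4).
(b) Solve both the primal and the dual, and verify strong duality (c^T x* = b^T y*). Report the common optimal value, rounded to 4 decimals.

The standard primal-dual pair for 'max c^T x s.t. A x <= b, x >= 0' is:
  Dual:  min b^T y  s.t.  A^T y >= c,  y >= 0.

So the dual LP is:
  minimize  5y1 + 10y2 + 44y3 + 8y4
  subject to:
    y1 + 2y3 + 2y4 >= 3
    y2 + 4y3 + y4 >= 1
    y1, y2, y3, y4 >= 0

Solving the primal: x* = (4, 0).
  primal value c^T x* = 12.
Solving the dual: y* = (0, 0, 0, 1.5).
  dual value b^T y* = 12.
Strong duality: c^T x* = b^T y*. Confirmed.

12


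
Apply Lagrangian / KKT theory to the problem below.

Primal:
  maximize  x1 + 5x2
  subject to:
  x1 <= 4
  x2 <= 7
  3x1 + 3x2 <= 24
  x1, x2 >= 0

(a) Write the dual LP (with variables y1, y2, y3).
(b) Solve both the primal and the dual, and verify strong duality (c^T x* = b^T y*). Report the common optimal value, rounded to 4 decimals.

The standard primal-dual pair for 'max c^T x s.t. A x <= b, x >= 0' is:
  Dual:  min b^T y  s.t.  A^T y >= c,  y >= 0.

So the dual LP is:
  minimize  4y1 + 7y2 + 24y3
  subject to:
    y1 + 3y3 >= 1
    y2 + 3y3 >= 5
    y1, y2, y3 >= 0

Solving the primal: x* = (1, 7).
  primal value c^T x* = 36.
Solving the dual: y* = (0, 4, 0.3333).
  dual value b^T y* = 36.
Strong duality: c^T x* = b^T y*. Confirmed.

36


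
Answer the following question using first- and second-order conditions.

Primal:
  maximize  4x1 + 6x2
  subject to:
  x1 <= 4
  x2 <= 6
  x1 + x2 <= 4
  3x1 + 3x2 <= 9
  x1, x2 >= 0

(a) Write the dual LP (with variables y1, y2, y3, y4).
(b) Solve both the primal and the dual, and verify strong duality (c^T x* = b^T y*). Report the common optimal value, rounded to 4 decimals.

The standard primal-dual pair for 'max c^T x s.t. A x <= b, x >= 0' is:
  Dual:  min b^T y  s.t.  A^T y >= c,  y >= 0.

So the dual LP is:
  minimize  4y1 + 6y2 + 4y3 + 9y4
  subject to:
    y1 + y3 + 3y4 >= 4
    y2 + y3 + 3y4 >= 6
    y1, y2, y3, y4 >= 0

Solving the primal: x* = (0, 3).
  primal value c^T x* = 18.
Solving the dual: y* = (0, 0, 0, 2).
  dual value b^T y* = 18.
Strong duality: c^T x* = b^T y*. Confirmed.

18


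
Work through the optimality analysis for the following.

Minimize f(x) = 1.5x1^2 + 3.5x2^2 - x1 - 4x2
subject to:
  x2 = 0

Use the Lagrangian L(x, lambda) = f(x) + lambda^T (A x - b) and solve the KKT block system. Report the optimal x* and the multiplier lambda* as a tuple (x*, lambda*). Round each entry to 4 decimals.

Form the Lagrangian:
  L(x, lambda) = (1/2) x^T Q x + c^T x + lambda^T (A x - b)
Stationarity (grad_x L = 0): Q x + c + A^T lambda = 0.
Primal feasibility: A x = b.

This gives the KKT block system:
  [ Q   A^T ] [ x     ]   [-c ]
  [ A    0  ] [ lambda ] = [ b ]

Solving the linear system:
  x*      = (0.3333, 0)
  lambda* = (4)
  f(x*)   = -0.1667

x* = (0.3333, 0), lambda* = (4)


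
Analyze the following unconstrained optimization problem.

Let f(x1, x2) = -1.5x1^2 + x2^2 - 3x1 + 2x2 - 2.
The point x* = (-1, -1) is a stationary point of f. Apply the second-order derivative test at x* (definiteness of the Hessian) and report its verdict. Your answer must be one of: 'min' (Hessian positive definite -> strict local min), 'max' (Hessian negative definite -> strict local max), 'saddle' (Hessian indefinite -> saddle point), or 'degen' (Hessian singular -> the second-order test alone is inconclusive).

Compute the Hessian H = grad^2 f:
  H = [[-3, 0], [0, 2]]
Verify stationarity: grad f(x*) = H x* + g = (0, 0).
Eigenvalues of H: -3, 2.
Eigenvalues have mixed signs, so H is indefinite -> x* is a saddle point.

saddle


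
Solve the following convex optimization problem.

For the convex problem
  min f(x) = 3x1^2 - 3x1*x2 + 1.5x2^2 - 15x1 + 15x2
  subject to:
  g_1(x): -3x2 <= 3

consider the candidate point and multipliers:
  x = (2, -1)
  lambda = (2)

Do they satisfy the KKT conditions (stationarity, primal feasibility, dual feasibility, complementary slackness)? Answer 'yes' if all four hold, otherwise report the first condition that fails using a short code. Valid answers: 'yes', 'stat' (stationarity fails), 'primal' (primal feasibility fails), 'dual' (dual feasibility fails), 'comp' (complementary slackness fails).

Gradient of f: grad f(x) = Q x + c = (0, 6)
Constraint values g_i(x) = a_i^T x - b_i:
  g_1((2, -1)) = 0
Stationarity residual: grad f(x) + sum_i lambda_i a_i = (0, 0)
  -> stationarity OK
Primal feasibility (all g_i <= 0): OK
Dual feasibility (all lambda_i >= 0): OK
Complementary slackness (lambda_i * g_i(x) = 0 for all i): OK

Verdict: yes, KKT holds.

yes


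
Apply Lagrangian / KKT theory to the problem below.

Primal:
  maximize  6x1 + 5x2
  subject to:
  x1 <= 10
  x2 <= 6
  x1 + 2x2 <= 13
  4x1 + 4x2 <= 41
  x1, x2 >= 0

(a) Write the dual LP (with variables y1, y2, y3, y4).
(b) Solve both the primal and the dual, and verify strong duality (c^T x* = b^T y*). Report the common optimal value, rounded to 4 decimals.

The standard primal-dual pair for 'max c^T x s.t. A x <= b, x >= 0' is:
  Dual:  min b^T y  s.t.  A^T y >= c,  y >= 0.

So the dual LP is:
  minimize  10y1 + 6y2 + 13y3 + 41y4
  subject to:
    y1 + y3 + 4y4 >= 6
    y2 + 2y3 + 4y4 >= 5
    y1, y2, y3, y4 >= 0

Solving the primal: x* = (10, 0.25).
  primal value c^T x* = 61.25.
Solving the dual: y* = (1, 0, 0, 1.25).
  dual value b^T y* = 61.25.
Strong duality: c^T x* = b^T y*. Confirmed.

61.25


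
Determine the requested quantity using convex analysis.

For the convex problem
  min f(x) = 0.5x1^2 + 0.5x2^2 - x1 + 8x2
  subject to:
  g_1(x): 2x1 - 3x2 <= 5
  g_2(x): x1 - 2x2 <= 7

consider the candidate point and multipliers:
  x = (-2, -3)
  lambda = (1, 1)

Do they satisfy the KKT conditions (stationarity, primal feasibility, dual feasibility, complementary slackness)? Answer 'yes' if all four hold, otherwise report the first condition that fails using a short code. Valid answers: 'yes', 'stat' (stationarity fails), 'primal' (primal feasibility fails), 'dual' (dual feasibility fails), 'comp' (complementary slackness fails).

Gradient of f: grad f(x) = Q x + c = (-3, 5)
Constraint values g_i(x) = a_i^T x - b_i:
  g_1((-2, -3)) = 0
  g_2((-2, -3)) = -3
Stationarity residual: grad f(x) + sum_i lambda_i a_i = (0, 0)
  -> stationarity OK
Primal feasibility (all g_i <= 0): OK
Dual feasibility (all lambda_i >= 0): OK
Complementary slackness (lambda_i * g_i(x) = 0 for all i): FAILS

Verdict: the first failing condition is complementary_slackness -> comp.

comp


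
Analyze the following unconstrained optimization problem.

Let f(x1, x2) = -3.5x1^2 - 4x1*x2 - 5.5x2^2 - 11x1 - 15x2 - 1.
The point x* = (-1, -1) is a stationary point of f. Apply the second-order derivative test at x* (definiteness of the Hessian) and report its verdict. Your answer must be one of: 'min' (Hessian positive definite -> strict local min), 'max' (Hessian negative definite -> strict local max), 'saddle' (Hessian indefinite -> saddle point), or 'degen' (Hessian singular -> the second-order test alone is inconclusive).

Compute the Hessian H = grad^2 f:
  H = [[-7, -4], [-4, -11]]
Verify stationarity: grad f(x*) = H x* + g = (0, 0).
Eigenvalues of H: -13.4721, -4.5279.
Both eigenvalues < 0, so H is negative definite -> x* is a strict local max.

max


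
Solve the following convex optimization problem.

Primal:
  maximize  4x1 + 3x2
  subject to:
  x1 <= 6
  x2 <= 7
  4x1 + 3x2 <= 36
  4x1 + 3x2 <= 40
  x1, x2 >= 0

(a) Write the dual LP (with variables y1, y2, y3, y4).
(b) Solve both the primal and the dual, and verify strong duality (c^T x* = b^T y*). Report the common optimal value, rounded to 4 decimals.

The standard primal-dual pair for 'max c^T x s.t. A x <= b, x >= 0' is:
  Dual:  min b^T y  s.t.  A^T y >= c,  y >= 0.

So the dual LP is:
  minimize  6y1 + 7y2 + 36y3 + 40y4
  subject to:
    y1 + 4y3 + 4y4 >= 4
    y2 + 3y3 + 3y4 >= 3
    y1, y2, y3, y4 >= 0

Solving the primal: x* = (3.75, 7).
  primal value c^T x* = 36.
Solving the dual: y* = (0, 0, 1, 0).
  dual value b^T y* = 36.
Strong duality: c^T x* = b^T y*. Confirmed.

36


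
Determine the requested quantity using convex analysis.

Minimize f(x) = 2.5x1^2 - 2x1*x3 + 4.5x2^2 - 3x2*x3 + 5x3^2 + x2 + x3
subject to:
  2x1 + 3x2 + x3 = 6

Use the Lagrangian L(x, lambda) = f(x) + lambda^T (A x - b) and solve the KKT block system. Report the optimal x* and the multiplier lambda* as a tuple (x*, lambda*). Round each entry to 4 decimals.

Form the Lagrangian:
  L(x, lambda) = (1/2) x^T Q x + c^T x + lambda^T (A x - b)
Stationarity (grad_x L = 0): Q x + c + A^T lambda = 0.
Primal feasibility: A x = b.

This gives the KKT block system:
  [ Q   A^T ] [ x     ]   [-c ]
  [ A    0  ] [ lambda ] = [ b ]

Solving the linear system:
  x*      = (1.2566, 0.9361, 0.6785)
  lambda* = (-2.4631)
  f(x*)   = 8.1967

x* = (1.2566, 0.9361, 0.6785), lambda* = (-2.4631)


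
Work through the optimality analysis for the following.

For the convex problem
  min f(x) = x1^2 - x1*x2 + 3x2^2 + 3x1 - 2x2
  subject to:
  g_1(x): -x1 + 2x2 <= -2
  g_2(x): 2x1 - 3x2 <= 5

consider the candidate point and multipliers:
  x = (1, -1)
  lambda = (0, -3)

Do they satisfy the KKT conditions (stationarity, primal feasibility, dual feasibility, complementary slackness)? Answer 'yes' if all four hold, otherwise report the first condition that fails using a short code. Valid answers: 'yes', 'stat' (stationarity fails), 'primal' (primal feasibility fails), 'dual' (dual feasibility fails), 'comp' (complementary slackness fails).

Gradient of f: grad f(x) = Q x + c = (6, -9)
Constraint values g_i(x) = a_i^T x - b_i:
  g_1((1, -1)) = -1
  g_2((1, -1)) = 0
Stationarity residual: grad f(x) + sum_i lambda_i a_i = (0, 0)
  -> stationarity OK
Primal feasibility (all g_i <= 0): OK
Dual feasibility (all lambda_i >= 0): FAILS
Complementary slackness (lambda_i * g_i(x) = 0 for all i): OK

Verdict: the first failing condition is dual_feasibility -> dual.

dual


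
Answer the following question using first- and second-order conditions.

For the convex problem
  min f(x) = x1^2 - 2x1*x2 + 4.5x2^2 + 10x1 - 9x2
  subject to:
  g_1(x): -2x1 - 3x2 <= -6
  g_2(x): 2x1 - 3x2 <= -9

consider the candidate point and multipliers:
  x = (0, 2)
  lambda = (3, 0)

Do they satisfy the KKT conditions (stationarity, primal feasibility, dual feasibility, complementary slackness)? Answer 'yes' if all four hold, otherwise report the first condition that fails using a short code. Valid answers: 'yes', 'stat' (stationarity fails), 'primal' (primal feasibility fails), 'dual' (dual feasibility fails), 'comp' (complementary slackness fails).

Gradient of f: grad f(x) = Q x + c = (6, 9)
Constraint values g_i(x) = a_i^T x - b_i:
  g_1((0, 2)) = 0
  g_2((0, 2)) = 3
Stationarity residual: grad f(x) + sum_i lambda_i a_i = (0, 0)
  -> stationarity OK
Primal feasibility (all g_i <= 0): FAILS
Dual feasibility (all lambda_i >= 0): OK
Complementary slackness (lambda_i * g_i(x) = 0 for all i): OK

Verdict: the first failing condition is primal_feasibility -> primal.

primal


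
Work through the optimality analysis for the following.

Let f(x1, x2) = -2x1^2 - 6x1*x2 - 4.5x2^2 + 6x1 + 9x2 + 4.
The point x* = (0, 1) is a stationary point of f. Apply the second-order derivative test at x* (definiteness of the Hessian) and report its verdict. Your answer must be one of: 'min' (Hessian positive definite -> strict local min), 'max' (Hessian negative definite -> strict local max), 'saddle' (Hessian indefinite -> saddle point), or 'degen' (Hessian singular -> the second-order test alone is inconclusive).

Compute the Hessian H = grad^2 f:
  H = [[-4, -6], [-6, -9]]
Verify stationarity: grad f(x*) = H x* + g = (0, 0).
Eigenvalues of H: -13, 0.
H has a zero eigenvalue (singular; negative semidefinite but not definite), so H is neither positive definite, negative definite, nor indefinite. The second-order test alone is inconclusive -> degen.
(Indeed, f is constant along the null direction of H through x*, so x* is not a strict local extremum.)

degen


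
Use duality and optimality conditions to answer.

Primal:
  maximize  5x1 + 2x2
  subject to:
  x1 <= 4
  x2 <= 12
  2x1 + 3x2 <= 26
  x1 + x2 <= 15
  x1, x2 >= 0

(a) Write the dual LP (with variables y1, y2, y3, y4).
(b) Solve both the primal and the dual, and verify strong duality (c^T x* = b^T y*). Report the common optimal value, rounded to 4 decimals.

The standard primal-dual pair for 'max c^T x s.t. A x <= b, x >= 0' is:
  Dual:  min b^T y  s.t.  A^T y >= c,  y >= 0.

So the dual LP is:
  minimize  4y1 + 12y2 + 26y3 + 15y4
  subject to:
    y1 + 2y3 + y4 >= 5
    y2 + 3y3 + y4 >= 2
    y1, y2, y3, y4 >= 0

Solving the primal: x* = (4, 6).
  primal value c^T x* = 32.
Solving the dual: y* = (3.6667, 0, 0.6667, 0).
  dual value b^T y* = 32.
Strong duality: c^T x* = b^T y*. Confirmed.

32


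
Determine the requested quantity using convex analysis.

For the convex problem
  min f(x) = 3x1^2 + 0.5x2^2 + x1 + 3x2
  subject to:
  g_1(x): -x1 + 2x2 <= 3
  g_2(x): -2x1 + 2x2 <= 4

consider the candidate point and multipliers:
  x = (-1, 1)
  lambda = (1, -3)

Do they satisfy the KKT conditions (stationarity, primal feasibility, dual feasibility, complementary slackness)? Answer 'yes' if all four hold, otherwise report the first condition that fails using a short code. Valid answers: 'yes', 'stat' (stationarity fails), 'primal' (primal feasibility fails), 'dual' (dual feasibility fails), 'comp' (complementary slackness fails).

Gradient of f: grad f(x) = Q x + c = (-5, 4)
Constraint values g_i(x) = a_i^T x - b_i:
  g_1((-1, 1)) = 0
  g_2((-1, 1)) = 0
Stationarity residual: grad f(x) + sum_i lambda_i a_i = (0, 0)
  -> stationarity OK
Primal feasibility (all g_i <= 0): OK
Dual feasibility (all lambda_i >= 0): FAILS
Complementary slackness (lambda_i * g_i(x) = 0 for all i): OK

Verdict: the first failing condition is dual_feasibility -> dual.

dual


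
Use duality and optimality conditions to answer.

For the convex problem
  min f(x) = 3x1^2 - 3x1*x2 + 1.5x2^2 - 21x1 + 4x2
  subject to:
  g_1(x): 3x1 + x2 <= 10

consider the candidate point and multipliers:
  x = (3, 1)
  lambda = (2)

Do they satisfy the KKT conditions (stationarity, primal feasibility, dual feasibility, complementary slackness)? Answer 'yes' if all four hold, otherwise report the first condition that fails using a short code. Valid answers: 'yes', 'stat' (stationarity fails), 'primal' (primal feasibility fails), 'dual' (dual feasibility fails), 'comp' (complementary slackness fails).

Gradient of f: grad f(x) = Q x + c = (-6, -2)
Constraint values g_i(x) = a_i^T x - b_i:
  g_1((3, 1)) = 0
Stationarity residual: grad f(x) + sum_i lambda_i a_i = (0, 0)
  -> stationarity OK
Primal feasibility (all g_i <= 0): OK
Dual feasibility (all lambda_i >= 0): OK
Complementary slackness (lambda_i * g_i(x) = 0 for all i): OK

Verdict: yes, KKT holds.

yes


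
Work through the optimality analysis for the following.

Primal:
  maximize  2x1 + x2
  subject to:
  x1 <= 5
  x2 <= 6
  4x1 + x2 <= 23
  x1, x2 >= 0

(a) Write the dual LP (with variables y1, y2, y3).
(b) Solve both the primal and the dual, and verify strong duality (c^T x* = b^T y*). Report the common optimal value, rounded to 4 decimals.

The standard primal-dual pair for 'max c^T x s.t. A x <= b, x >= 0' is:
  Dual:  min b^T y  s.t.  A^T y >= c,  y >= 0.

So the dual LP is:
  minimize  5y1 + 6y2 + 23y3
  subject to:
    y1 + 4y3 >= 2
    y2 + y3 >= 1
    y1, y2, y3 >= 0

Solving the primal: x* = (4.25, 6).
  primal value c^T x* = 14.5.
Solving the dual: y* = (0, 0.5, 0.5).
  dual value b^T y* = 14.5.
Strong duality: c^T x* = b^T y*. Confirmed.

14.5


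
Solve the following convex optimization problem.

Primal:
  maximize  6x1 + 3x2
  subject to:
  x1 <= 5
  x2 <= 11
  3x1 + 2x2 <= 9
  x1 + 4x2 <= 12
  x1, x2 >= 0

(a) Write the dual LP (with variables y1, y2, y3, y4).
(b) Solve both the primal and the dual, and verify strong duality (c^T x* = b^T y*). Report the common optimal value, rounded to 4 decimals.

The standard primal-dual pair for 'max c^T x s.t. A x <= b, x >= 0' is:
  Dual:  min b^T y  s.t.  A^T y >= c,  y >= 0.

So the dual LP is:
  minimize  5y1 + 11y2 + 9y3 + 12y4
  subject to:
    y1 + 3y3 + y4 >= 6
    y2 + 2y3 + 4y4 >= 3
    y1, y2, y3, y4 >= 0

Solving the primal: x* = (3, 0).
  primal value c^T x* = 18.
Solving the dual: y* = (0, 0, 2, 0).
  dual value b^T y* = 18.
Strong duality: c^T x* = b^T y*. Confirmed.

18


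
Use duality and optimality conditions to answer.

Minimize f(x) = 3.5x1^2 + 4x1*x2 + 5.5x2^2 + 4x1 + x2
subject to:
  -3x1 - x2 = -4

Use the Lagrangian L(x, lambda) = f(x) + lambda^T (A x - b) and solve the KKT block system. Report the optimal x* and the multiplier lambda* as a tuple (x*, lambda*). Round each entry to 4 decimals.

Form the Lagrangian:
  L(x, lambda) = (1/2) x^T Q x + c^T x + lambda^T (A x - b)
Stationarity (grad_x L = 0): Q x + c + A^T lambda = 0.
Primal feasibility: A x = b.

This gives the KKT block system:
  [ Q   A^T ] [ x     ]   [-c ]
  [ A    0  ] [ lambda ] = [ b ]

Solving the linear system:
  x*      = (1.4024, -0.2073)
  lambda* = (4.3293)
  f(x*)   = 11.3598

x* = (1.4024, -0.2073), lambda* = (4.3293)


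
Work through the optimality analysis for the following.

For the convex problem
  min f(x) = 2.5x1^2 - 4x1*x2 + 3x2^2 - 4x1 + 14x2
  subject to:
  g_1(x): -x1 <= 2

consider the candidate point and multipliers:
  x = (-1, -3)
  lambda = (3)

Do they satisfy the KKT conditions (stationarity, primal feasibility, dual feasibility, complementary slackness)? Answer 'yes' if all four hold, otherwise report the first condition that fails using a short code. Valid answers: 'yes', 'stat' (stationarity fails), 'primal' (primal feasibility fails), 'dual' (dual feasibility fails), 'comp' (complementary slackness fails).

Gradient of f: grad f(x) = Q x + c = (3, 0)
Constraint values g_i(x) = a_i^T x - b_i:
  g_1((-1, -3)) = -1
Stationarity residual: grad f(x) + sum_i lambda_i a_i = (0, 0)
  -> stationarity OK
Primal feasibility (all g_i <= 0): OK
Dual feasibility (all lambda_i >= 0): OK
Complementary slackness (lambda_i * g_i(x) = 0 for all i): FAILS

Verdict: the first failing condition is complementary_slackness -> comp.

comp


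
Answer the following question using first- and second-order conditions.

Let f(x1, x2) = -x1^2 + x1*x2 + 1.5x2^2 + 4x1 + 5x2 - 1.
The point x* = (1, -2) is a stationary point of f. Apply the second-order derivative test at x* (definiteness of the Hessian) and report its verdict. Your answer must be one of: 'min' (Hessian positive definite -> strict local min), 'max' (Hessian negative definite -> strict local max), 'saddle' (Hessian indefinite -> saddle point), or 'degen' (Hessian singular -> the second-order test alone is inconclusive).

Compute the Hessian H = grad^2 f:
  H = [[-2, 1], [1, 3]]
Verify stationarity: grad f(x*) = H x* + g = (0, 0).
Eigenvalues of H: -2.1926, 3.1926.
Eigenvalues have mixed signs, so H is indefinite -> x* is a saddle point.

saddle


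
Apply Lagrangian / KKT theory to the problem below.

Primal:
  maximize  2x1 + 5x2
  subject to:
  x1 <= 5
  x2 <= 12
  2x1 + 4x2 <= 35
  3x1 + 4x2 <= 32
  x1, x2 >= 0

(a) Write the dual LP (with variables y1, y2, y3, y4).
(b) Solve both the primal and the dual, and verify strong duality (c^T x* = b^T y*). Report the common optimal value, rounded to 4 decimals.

The standard primal-dual pair for 'max c^T x s.t. A x <= b, x >= 0' is:
  Dual:  min b^T y  s.t.  A^T y >= c,  y >= 0.

So the dual LP is:
  minimize  5y1 + 12y2 + 35y3 + 32y4
  subject to:
    y1 + 2y3 + 3y4 >= 2
    y2 + 4y3 + 4y4 >= 5
    y1, y2, y3, y4 >= 0

Solving the primal: x* = (0, 8).
  primal value c^T x* = 40.
Solving the dual: y* = (0, 0, 0, 1.25).
  dual value b^T y* = 40.
Strong duality: c^T x* = b^T y*. Confirmed.

40


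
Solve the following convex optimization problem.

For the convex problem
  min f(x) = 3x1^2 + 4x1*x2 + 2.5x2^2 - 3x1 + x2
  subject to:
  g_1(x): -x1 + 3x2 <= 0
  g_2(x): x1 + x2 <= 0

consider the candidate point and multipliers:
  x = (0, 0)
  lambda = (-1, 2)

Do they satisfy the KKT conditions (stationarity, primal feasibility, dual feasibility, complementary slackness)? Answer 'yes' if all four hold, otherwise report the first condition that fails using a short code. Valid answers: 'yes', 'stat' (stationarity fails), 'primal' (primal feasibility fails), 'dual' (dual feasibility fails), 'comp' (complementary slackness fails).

Gradient of f: grad f(x) = Q x + c = (-3, 1)
Constraint values g_i(x) = a_i^T x - b_i:
  g_1((0, 0)) = 0
  g_2((0, 0)) = 0
Stationarity residual: grad f(x) + sum_i lambda_i a_i = (0, 0)
  -> stationarity OK
Primal feasibility (all g_i <= 0): OK
Dual feasibility (all lambda_i >= 0): FAILS
Complementary slackness (lambda_i * g_i(x) = 0 for all i): OK

Verdict: the first failing condition is dual_feasibility -> dual.

dual


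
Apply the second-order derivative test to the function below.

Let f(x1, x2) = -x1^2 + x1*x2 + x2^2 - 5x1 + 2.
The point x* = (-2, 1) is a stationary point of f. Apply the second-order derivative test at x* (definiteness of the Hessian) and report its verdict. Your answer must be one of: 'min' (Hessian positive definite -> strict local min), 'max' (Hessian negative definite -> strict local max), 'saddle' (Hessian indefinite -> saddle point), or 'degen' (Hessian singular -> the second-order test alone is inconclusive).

Compute the Hessian H = grad^2 f:
  H = [[-2, 1], [1, 2]]
Verify stationarity: grad f(x*) = H x* + g = (0, 0).
Eigenvalues of H: -2.2361, 2.2361.
Eigenvalues have mixed signs, so H is indefinite -> x* is a saddle point.

saddle


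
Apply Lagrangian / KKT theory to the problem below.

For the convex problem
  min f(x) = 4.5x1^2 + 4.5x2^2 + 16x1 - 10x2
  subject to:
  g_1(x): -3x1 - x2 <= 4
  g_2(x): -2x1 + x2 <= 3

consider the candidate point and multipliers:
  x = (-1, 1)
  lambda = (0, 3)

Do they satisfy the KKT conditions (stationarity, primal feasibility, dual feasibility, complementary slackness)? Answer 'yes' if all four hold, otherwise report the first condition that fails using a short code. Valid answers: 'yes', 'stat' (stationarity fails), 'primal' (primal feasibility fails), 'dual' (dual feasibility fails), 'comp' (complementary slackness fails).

Gradient of f: grad f(x) = Q x + c = (7, -1)
Constraint values g_i(x) = a_i^T x - b_i:
  g_1((-1, 1)) = -2
  g_2((-1, 1)) = 0
Stationarity residual: grad f(x) + sum_i lambda_i a_i = (1, 2)
  -> stationarity FAILS
Primal feasibility (all g_i <= 0): OK
Dual feasibility (all lambda_i >= 0): OK
Complementary slackness (lambda_i * g_i(x) = 0 for all i): OK

Verdict: the first failing condition is stationarity -> stat.

stat


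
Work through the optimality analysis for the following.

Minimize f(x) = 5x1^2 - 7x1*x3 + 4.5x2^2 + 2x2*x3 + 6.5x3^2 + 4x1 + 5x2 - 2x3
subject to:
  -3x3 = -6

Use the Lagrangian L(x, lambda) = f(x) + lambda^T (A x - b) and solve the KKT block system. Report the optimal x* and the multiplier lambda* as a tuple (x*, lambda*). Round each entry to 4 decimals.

Form the Lagrangian:
  L(x, lambda) = (1/2) x^T Q x + c^T x + lambda^T (A x - b)
Stationarity (grad_x L = 0): Q x + c + A^T lambda = 0.
Primal feasibility: A x = b.

This gives the KKT block system:
  [ Q   A^T ] [ x     ]   [-c ]
  [ A    0  ] [ lambda ] = [ b ]

Solving the linear system:
  x*      = (1, -1, 2)
  lambda* = (5)
  f(x*)   = 12.5

x* = (1, -1, 2), lambda* = (5)


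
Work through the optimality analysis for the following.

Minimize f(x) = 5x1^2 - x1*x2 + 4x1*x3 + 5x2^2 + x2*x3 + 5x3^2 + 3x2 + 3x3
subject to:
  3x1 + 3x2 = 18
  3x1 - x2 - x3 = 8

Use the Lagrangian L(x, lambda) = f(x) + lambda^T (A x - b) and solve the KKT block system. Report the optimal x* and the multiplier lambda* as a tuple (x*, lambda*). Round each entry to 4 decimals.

Form the Lagrangian:
  L(x, lambda) = (1/2) x^T Q x + c^T x + lambda^T (A x - b)
Stationarity (grad_x L = 0): Q x + c + A^T lambda = 0.
Primal feasibility: A x = b.

This gives the KKT block system:
  [ Q   A^T ] [ x     ]   [-c ]
  [ A    0  ] [ lambda ] = [ b ]

Solving the linear system:
  x*      = (3.0825, 2.9175, -1.6699)
  lambda* = (-8.6246, 1.5485)
  f(x*)   = 73.2985

x* = (3.0825, 2.9175, -1.6699), lambda* = (-8.6246, 1.5485)


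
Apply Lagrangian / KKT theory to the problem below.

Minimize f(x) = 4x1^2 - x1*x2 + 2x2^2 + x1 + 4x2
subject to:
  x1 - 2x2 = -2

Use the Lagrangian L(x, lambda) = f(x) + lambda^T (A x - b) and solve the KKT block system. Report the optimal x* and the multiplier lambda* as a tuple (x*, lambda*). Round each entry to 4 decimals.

Form the Lagrangian:
  L(x, lambda) = (1/2) x^T Q x + c^T x + lambda^T (A x - b)
Stationarity (grad_x L = 0): Q x + c + A^T lambda = 0.
Primal feasibility: A x = b.

This gives the KKT block system:
  [ Q   A^T ] [ x     ]   [-c ]
  [ A    0  ] [ lambda ] = [ b ]

Solving the linear system:
  x*      = (-0.5, 0.75)
  lambda* = (3.75)
  f(x*)   = 5

x* = (-0.5, 0.75), lambda* = (3.75)


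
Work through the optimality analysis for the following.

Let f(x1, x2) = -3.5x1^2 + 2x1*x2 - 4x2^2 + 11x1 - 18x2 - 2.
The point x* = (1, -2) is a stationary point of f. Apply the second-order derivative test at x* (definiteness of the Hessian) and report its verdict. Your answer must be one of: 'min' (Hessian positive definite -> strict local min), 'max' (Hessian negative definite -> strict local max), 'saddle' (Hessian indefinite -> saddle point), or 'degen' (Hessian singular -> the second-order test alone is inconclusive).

Compute the Hessian H = grad^2 f:
  H = [[-7, 2], [2, -8]]
Verify stationarity: grad f(x*) = H x* + g = (0, 0).
Eigenvalues of H: -9.5616, -5.4384.
Both eigenvalues < 0, so H is negative definite -> x* is a strict local max.

max


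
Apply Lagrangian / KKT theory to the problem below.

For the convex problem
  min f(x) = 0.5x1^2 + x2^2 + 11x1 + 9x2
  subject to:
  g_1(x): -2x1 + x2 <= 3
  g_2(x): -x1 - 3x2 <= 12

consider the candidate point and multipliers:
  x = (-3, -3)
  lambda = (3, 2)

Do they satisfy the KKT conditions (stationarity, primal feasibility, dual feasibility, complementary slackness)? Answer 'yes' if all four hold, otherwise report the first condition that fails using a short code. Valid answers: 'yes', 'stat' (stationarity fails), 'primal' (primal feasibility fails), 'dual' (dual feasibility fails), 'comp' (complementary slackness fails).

Gradient of f: grad f(x) = Q x + c = (8, 3)
Constraint values g_i(x) = a_i^T x - b_i:
  g_1((-3, -3)) = 0
  g_2((-3, -3)) = 0
Stationarity residual: grad f(x) + sum_i lambda_i a_i = (0, 0)
  -> stationarity OK
Primal feasibility (all g_i <= 0): OK
Dual feasibility (all lambda_i >= 0): OK
Complementary slackness (lambda_i * g_i(x) = 0 for all i): OK

Verdict: yes, KKT holds.

yes


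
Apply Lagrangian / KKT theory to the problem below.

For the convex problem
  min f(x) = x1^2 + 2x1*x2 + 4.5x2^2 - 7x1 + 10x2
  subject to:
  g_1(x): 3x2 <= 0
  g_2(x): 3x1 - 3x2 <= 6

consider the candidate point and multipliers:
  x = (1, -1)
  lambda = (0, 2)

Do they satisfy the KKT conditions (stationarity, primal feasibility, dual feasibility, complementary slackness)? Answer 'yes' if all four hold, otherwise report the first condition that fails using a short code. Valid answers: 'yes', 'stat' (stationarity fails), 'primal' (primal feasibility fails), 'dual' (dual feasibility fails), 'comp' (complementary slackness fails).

Gradient of f: grad f(x) = Q x + c = (-7, 3)
Constraint values g_i(x) = a_i^T x - b_i:
  g_1((1, -1)) = -3
  g_2((1, -1)) = 0
Stationarity residual: grad f(x) + sum_i lambda_i a_i = (-1, -3)
  -> stationarity FAILS
Primal feasibility (all g_i <= 0): OK
Dual feasibility (all lambda_i >= 0): OK
Complementary slackness (lambda_i * g_i(x) = 0 for all i): OK

Verdict: the first failing condition is stationarity -> stat.

stat


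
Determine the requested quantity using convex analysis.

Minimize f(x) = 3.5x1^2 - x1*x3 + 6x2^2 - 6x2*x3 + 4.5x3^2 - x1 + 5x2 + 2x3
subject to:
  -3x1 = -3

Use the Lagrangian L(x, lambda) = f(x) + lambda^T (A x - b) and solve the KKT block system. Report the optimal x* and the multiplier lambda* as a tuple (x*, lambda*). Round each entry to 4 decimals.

Form the Lagrangian:
  L(x, lambda) = (1/2) x^T Q x + c^T x + lambda^T (A x - b)
Stationarity (grad_x L = 0): Q x + c + A^T lambda = 0.
Primal feasibility: A x = b.

This gives the KKT block system:
  [ Q   A^T ] [ x     ]   [-c ]
  [ A    0  ] [ lambda ] = [ b ]

Solving the linear system:
  x*      = (1, -0.7083, -0.5833)
  lambda* = (2.1944)
  f(x*)   = 0.4375

x* = (1, -0.7083, -0.5833), lambda* = (2.1944)
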